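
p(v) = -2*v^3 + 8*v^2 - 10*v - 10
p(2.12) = -14.30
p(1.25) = -13.91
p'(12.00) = -682.00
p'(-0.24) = -14.19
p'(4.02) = -42.64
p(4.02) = -50.85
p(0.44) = -13.02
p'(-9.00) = -640.00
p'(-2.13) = -71.30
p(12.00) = -2434.00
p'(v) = -6*v^2 + 16*v - 10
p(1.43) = -13.79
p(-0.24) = -7.11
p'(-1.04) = -33.13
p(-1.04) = 11.30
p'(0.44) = -4.12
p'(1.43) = 0.61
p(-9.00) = 2186.00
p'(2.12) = -3.05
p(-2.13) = 66.92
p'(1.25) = 0.62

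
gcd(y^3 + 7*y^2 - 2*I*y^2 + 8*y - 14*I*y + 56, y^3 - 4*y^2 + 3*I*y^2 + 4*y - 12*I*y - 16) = 1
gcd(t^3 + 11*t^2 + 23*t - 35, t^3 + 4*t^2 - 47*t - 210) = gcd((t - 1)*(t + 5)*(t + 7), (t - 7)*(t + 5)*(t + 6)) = t + 5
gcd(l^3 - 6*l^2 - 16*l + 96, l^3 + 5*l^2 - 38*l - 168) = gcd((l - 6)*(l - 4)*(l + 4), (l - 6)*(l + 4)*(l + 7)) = l^2 - 2*l - 24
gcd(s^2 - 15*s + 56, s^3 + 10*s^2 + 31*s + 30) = 1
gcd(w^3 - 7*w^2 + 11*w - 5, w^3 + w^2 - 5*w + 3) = w^2 - 2*w + 1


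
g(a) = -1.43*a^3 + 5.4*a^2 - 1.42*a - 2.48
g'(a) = -4.29*a^2 + 10.8*a - 1.42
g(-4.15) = 198.62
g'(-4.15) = -120.12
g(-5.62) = 429.89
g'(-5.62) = -197.61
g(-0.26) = -1.72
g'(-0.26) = -4.52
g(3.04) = 2.93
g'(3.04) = -8.23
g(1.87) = 4.40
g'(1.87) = 3.77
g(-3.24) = 107.45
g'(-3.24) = -81.45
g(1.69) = 3.64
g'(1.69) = 4.58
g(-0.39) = -1.02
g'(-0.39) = -6.28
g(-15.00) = 6060.07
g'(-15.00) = -1128.67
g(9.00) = -620.33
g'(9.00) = -251.71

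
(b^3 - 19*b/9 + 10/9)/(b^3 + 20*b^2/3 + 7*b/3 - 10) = (b - 2/3)/(b + 6)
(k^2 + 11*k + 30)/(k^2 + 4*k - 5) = (k + 6)/(k - 1)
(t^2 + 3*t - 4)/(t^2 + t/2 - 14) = 2*(t - 1)/(2*t - 7)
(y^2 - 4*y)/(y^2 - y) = (y - 4)/(y - 1)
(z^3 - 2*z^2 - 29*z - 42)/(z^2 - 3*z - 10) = (z^2 - 4*z - 21)/(z - 5)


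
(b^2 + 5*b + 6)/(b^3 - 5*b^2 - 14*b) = (b + 3)/(b*(b - 7))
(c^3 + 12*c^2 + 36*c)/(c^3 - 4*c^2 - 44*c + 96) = c*(c + 6)/(c^2 - 10*c + 16)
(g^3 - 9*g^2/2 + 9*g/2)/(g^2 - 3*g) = g - 3/2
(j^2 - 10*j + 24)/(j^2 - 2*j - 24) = (j - 4)/(j + 4)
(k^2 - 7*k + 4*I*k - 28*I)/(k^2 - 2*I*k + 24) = (k - 7)/(k - 6*I)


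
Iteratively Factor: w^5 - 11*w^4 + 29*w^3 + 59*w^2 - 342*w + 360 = (w - 3)*(w^4 - 8*w^3 + 5*w^2 + 74*w - 120) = (w - 5)*(w - 3)*(w^3 - 3*w^2 - 10*w + 24) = (w - 5)*(w - 3)*(w - 2)*(w^2 - w - 12) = (w - 5)*(w - 4)*(w - 3)*(w - 2)*(w + 3)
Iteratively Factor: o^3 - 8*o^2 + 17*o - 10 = (o - 5)*(o^2 - 3*o + 2) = (o - 5)*(o - 1)*(o - 2)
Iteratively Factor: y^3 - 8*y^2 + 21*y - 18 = (y - 2)*(y^2 - 6*y + 9) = (y - 3)*(y - 2)*(y - 3)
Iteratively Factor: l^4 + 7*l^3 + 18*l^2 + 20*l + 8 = (l + 2)*(l^3 + 5*l^2 + 8*l + 4) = (l + 1)*(l + 2)*(l^2 + 4*l + 4) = (l + 1)*(l + 2)^2*(l + 2)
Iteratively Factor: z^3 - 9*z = (z - 3)*(z^2 + 3*z) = z*(z - 3)*(z + 3)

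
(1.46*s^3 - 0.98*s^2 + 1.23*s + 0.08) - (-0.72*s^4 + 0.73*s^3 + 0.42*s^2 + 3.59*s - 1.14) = 0.72*s^4 + 0.73*s^3 - 1.4*s^2 - 2.36*s + 1.22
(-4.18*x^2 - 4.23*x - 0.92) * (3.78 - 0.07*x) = 0.2926*x^3 - 15.5043*x^2 - 15.925*x - 3.4776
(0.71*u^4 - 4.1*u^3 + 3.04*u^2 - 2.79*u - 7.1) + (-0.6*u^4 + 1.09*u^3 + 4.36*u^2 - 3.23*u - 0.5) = 0.11*u^4 - 3.01*u^3 + 7.4*u^2 - 6.02*u - 7.6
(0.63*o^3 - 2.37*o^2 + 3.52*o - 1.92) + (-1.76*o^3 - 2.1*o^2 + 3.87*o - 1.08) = -1.13*o^3 - 4.47*o^2 + 7.39*o - 3.0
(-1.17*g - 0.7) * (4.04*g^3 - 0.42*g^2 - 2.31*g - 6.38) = -4.7268*g^4 - 2.3366*g^3 + 2.9967*g^2 + 9.0816*g + 4.466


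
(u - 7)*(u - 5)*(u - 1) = u^3 - 13*u^2 + 47*u - 35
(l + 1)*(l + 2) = l^2 + 3*l + 2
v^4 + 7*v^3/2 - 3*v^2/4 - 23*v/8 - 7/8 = (v - 1)*(v + 1/2)^2*(v + 7/2)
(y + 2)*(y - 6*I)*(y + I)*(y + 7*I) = y^4 + 2*y^3 + 2*I*y^3 + 41*y^2 + 4*I*y^2 + 82*y + 42*I*y + 84*I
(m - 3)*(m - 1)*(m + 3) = m^3 - m^2 - 9*m + 9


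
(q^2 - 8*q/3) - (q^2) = -8*q/3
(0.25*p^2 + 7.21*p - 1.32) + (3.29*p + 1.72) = 0.25*p^2 + 10.5*p + 0.4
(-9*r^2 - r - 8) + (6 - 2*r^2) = -11*r^2 - r - 2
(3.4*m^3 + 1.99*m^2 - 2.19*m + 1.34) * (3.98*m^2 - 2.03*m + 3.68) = 13.532*m^5 + 1.0182*m^4 - 0.2439*m^3 + 17.1021*m^2 - 10.7794*m + 4.9312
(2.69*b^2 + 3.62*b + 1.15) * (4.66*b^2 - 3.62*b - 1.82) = 12.5354*b^4 + 7.1314*b^3 - 12.6412*b^2 - 10.7514*b - 2.093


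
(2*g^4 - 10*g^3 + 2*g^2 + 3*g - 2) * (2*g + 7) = 4*g^5 - 6*g^4 - 66*g^3 + 20*g^2 + 17*g - 14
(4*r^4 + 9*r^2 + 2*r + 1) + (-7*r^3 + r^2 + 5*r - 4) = 4*r^4 - 7*r^3 + 10*r^2 + 7*r - 3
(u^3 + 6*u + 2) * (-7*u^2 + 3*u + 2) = -7*u^5 + 3*u^4 - 40*u^3 + 4*u^2 + 18*u + 4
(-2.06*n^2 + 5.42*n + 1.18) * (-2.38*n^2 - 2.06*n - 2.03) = 4.9028*n^4 - 8.656*n^3 - 9.7918*n^2 - 13.4334*n - 2.3954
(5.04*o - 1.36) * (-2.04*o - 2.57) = -10.2816*o^2 - 10.1784*o + 3.4952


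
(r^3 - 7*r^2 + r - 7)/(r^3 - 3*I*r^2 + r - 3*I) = (r - 7)/(r - 3*I)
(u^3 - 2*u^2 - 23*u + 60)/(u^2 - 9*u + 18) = (u^2 + u - 20)/(u - 6)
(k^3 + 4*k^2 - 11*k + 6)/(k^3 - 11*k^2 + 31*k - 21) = (k^2 + 5*k - 6)/(k^2 - 10*k + 21)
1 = 1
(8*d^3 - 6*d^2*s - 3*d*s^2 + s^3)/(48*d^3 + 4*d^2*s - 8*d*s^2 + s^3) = (-d + s)/(-6*d + s)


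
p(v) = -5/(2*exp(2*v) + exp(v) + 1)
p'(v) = -5*(-4*exp(2*v) - exp(v))/(2*exp(2*v) + exp(v) + 1)^2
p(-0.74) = -2.59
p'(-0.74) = 1.86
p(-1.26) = -3.46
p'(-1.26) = 1.45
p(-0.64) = -2.40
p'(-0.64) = 1.89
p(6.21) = -0.00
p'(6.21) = 0.00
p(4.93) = -0.00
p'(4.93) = 0.00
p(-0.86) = -2.81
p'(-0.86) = 1.80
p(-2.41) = -4.52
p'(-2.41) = 0.50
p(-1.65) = -3.95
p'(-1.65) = 1.06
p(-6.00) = -4.99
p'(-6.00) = 0.01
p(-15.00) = -5.00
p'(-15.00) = 0.00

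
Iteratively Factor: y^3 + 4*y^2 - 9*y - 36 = (y + 4)*(y^2 - 9) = (y + 3)*(y + 4)*(y - 3)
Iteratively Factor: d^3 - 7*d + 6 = (d - 2)*(d^2 + 2*d - 3) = (d - 2)*(d + 3)*(d - 1)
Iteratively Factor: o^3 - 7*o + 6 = (o - 1)*(o^2 + o - 6) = (o - 2)*(o - 1)*(o + 3)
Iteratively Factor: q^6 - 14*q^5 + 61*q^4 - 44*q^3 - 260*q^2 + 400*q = (q - 5)*(q^5 - 9*q^4 + 16*q^3 + 36*q^2 - 80*q) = (q - 5)*(q - 2)*(q^4 - 7*q^3 + 2*q^2 + 40*q) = (q - 5)^2*(q - 2)*(q^3 - 2*q^2 - 8*q) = (q - 5)^2*(q - 2)*(q + 2)*(q^2 - 4*q) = q*(q - 5)^2*(q - 2)*(q + 2)*(q - 4)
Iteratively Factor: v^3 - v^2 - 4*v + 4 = (v + 2)*(v^2 - 3*v + 2) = (v - 2)*(v + 2)*(v - 1)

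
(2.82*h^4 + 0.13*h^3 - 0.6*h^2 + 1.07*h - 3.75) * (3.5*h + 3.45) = 9.87*h^5 + 10.184*h^4 - 1.6515*h^3 + 1.675*h^2 - 9.4335*h - 12.9375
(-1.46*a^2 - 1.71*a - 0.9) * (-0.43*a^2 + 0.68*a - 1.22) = 0.6278*a^4 - 0.2575*a^3 + 1.0054*a^2 + 1.4742*a + 1.098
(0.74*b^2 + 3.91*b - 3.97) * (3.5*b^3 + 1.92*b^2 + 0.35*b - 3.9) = 2.59*b^5 + 15.1058*b^4 - 6.1288*b^3 - 9.1399*b^2 - 16.6385*b + 15.483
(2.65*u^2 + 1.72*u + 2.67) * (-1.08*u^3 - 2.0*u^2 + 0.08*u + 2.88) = -2.862*u^5 - 7.1576*u^4 - 6.1116*u^3 + 2.4296*u^2 + 5.1672*u + 7.6896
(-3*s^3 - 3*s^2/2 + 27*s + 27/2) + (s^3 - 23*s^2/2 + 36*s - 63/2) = -2*s^3 - 13*s^2 + 63*s - 18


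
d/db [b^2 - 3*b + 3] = 2*b - 3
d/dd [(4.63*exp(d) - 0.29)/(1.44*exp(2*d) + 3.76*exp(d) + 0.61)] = (-6.6672*exp(2*d) + 0.8352*exp(d) + 3.9147)*exp(d)/(2.0736*exp(4*d) + 10.8288*exp(3*d) + 15.8944*exp(2*d) + 4.5872*exp(d) + 0.3721)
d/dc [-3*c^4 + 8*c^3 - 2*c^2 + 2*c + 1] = -12*c^3 + 24*c^2 - 4*c + 2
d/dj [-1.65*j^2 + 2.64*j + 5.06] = 2.64 - 3.3*j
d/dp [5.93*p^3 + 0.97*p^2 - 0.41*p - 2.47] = 17.79*p^2 + 1.94*p - 0.41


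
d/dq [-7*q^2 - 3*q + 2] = -14*q - 3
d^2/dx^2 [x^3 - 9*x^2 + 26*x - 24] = 6*x - 18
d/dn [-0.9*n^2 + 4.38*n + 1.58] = 4.38 - 1.8*n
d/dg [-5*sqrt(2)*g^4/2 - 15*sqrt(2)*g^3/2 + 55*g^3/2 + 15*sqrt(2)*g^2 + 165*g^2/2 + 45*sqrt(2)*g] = -10*sqrt(2)*g^3 - 45*sqrt(2)*g^2/2 + 165*g^2/2 + 30*sqrt(2)*g + 165*g + 45*sqrt(2)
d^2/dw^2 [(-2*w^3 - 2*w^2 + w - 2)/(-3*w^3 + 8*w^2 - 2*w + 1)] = 2*(66*w^6 - 63*w^5 + 180*w^4 - 376*w^3 + 342*w^2 - 48*w - 8)/(27*w^9 - 216*w^8 + 630*w^7 - 827*w^6 + 564*w^5 - 324*w^4 + 113*w^3 - 36*w^2 + 6*w - 1)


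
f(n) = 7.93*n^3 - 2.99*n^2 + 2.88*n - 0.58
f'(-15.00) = 5445.33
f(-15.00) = -27480.28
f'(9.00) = 1876.05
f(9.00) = 5564.12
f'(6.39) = 936.06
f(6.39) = 1964.81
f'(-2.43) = 157.89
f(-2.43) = -139.02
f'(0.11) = 2.51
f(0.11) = -0.29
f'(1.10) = 25.09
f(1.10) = 9.52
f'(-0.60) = 15.03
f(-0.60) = -5.10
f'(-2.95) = 227.55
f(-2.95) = -238.68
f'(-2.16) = 126.79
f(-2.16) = -100.67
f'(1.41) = 41.75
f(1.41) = 19.77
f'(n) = 23.79*n^2 - 5.98*n + 2.88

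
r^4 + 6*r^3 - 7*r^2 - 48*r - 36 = (r - 3)*(r + 1)*(r + 2)*(r + 6)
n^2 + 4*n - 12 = (n - 2)*(n + 6)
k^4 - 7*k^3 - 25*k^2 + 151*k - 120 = (k - 8)*(k - 3)*(k - 1)*(k + 5)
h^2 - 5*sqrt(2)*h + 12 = (h - 3*sqrt(2))*(h - 2*sqrt(2))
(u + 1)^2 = u^2 + 2*u + 1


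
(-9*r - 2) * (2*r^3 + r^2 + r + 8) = -18*r^4 - 13*r^3 - 11*r^2 - 74*r - 16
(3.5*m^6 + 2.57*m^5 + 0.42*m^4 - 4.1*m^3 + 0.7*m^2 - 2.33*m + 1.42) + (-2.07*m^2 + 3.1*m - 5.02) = 3.5*m^6 + 2.57*m^5 + 0.42*m^4 - 4.1*m^3 - 1.37*m^2 + 0.77*m - 3.6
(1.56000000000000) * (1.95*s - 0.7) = 3.042*s - 1.092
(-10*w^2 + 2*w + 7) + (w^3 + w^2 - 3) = w^3 - 9*w^2 + 2*w + 4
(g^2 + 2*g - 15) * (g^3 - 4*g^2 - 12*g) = g^5 - 2*g^4 - 35*g^3 + 36*g^2 + 180*g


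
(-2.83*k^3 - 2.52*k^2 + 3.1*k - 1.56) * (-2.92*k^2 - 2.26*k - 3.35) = 8.2636*k^5 + 13.7542*k^4 + 6.1237*k^3 + 5.9912*k^2 - 6.8594*k + 5.226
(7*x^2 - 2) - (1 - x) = 7*x^2 + x - 3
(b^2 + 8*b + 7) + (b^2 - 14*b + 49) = 2*b^2 - 6*b + 56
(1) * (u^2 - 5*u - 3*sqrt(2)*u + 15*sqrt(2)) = u^2 - 5*u - 3*sqrt(2)*u + 15*sqrt(2)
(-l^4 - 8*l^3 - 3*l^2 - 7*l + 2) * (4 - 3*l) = 3*l^5 + 20*l^4 - 23*l^3 + 9*l^2 - 34*l + 8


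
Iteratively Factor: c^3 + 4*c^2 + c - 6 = (c + 2)*(c^2 + 2*c - 3) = (c - 1)*(c + 2)*(c + 3)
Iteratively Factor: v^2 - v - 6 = (v - 3)*(v + 2)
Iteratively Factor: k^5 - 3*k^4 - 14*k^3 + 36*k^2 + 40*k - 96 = (k + 3)*(k^4 - 6*k^3 + 4*k^2 + 24*k - 32) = (k + 2)*(k + 3)*(k^3 - 8*k^2 + 20*k - 16) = (k - 2)*(k + 2)*(k + 3)*(k^2 - 6*k + 8) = (k - 2)^2*(k + 2)*(k + 3)*(k - 4)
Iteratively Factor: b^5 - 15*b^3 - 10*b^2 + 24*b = (b - 4)*(b^4 + 4*b^3 + b^2 - 6*b) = b*(b - 4)*(b^3 + 4*b^2 + b - 6) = b*(b - 4)*(b + 3)*(b^2 + b - 2) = b*(b - 4)*(b - 1)*(b + 3)*(b + 2)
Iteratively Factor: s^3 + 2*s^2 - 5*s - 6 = (s + 3)*(s^2 - s - 2) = (s - 2)*(s + 3)*(s + 1)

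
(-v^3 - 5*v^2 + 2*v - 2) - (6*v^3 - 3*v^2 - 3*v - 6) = -7*v^3 - 2*v^2 + 5*v + 4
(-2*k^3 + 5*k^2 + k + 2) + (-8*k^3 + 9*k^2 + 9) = -10*k^3 + 14*k^2 + k + 11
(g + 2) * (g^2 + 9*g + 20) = g^3 + 11*g^2 + 38*g + 40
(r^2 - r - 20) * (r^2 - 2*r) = r^4 - 3*r^3 - 18*r^2 + 40*r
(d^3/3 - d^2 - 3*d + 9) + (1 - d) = d^3/3 - d^2 - 4*d + 10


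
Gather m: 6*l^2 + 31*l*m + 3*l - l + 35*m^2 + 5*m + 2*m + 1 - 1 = 6*l^2 + 2*l + 35*m^2 + m*(31*l + 7)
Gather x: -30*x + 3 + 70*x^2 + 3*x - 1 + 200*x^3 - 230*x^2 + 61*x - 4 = 200*x^3 - 160*x^2 + 34*x - 2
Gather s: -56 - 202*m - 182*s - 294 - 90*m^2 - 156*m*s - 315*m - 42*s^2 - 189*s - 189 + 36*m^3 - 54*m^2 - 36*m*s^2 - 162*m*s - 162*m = 36*m^3 - 144*m^2 - 679*m + s^2*(-36*m - 42) + s*(-318*m - 371) - 539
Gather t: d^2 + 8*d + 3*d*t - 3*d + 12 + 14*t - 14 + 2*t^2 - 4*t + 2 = d^2 + 5*d + 2*t^2 + t*(3*d + 10)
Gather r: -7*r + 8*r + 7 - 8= r - 1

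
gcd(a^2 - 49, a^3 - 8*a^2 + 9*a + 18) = 1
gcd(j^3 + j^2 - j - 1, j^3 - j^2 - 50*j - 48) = j + 1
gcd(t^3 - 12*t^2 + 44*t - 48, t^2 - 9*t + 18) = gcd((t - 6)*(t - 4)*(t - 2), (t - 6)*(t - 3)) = t - 6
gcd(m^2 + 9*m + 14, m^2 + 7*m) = m + 7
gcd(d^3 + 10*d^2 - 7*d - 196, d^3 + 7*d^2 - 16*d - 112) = d^2 + 3*d - 28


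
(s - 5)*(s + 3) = s^2 - 2*s - 15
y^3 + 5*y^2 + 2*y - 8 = (y - 1)*(y + 2)*(y + 4)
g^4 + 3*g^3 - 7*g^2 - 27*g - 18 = (g - 3)*(g + 1)*(g + 2)*(g + 3)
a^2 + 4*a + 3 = (a + 1)*(a + 3)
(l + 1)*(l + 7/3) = l^2 + 10*l/3 + 7/3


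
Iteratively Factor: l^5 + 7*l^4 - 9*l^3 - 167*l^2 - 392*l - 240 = (l - 5)*(l^4 + 12*l^3 + 51*l^2 + 88*l + 48) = (l - 5)*(l + 3)*(l^3 + 9*l^2 + 24*l + 16) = (l - 5)*(l + 3)*(l + 4)*(l^2 + 5*l + 4) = (l - 5)*(l + 3)*(l + 4)^2*(l + 1)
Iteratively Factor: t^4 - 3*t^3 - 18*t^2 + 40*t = (t)*(t^3 - 3*t^2 - 18*t + 40) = t*(t - 2)*(t^2 - t - 20) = t*(t - 2)*(t + 4)*(t - 5)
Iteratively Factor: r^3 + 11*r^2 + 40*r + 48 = (r + 3)*(r^2 + 8*r + 16) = (r + 3)*(r + 4)*(r + 4)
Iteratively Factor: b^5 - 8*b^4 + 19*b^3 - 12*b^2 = (b - 1)*(b^4 - 7*b^3 + 12*b^2) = b*(b - 1)*(b^3 - 7*b^2 + 12*b) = b*(b - 4)*(b - 1)*(b^2 - 3*b) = b^2*(b - 4)*(b - 1)*(b - 3)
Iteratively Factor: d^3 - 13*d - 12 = (d - 4)*(d^2 + 4*d + 3) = (d - 4)*(d + 1)*(d + 3)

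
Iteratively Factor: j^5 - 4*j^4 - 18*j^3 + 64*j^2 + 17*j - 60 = (j - 5)*(j^4 + j^3 - 13*j^2 - j + 12) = (j - 5)*(j - 1)*(j^3 + 2*j^2 - 11*j - 12) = (j - 5)*(j - 1)*(j + 1)*(j^2 + j - 12) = (j - 5)*(j - 1)*(j + 1)*(j + 4)*(j - 3)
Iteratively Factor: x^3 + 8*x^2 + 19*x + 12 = (x + 4)*(x^2 + 4*x + 3) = (x + 1)*(x + 4)*(x + 3)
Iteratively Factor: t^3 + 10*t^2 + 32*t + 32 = (t + 4)*(t^2 + 6*t + 8) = (t + 4)^2*(t + 2)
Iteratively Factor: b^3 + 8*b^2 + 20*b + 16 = (b + 4)*(b^2 + 4*b + 4) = (b + 2)*(b + 4)*(b + 2)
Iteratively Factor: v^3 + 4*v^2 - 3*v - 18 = (v + 3)*(v^2 + v - 6) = (v - 2)*(v + 3)*(v + 3)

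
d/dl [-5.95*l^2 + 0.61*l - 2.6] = 0.61 - 11.9*l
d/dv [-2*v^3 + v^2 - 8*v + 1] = -6*v^2 + 2*v - 8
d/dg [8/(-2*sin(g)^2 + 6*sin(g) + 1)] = 16*(2*sin(g) - 3)*cos(g)/(6*sin(g) + cos(2*g))^2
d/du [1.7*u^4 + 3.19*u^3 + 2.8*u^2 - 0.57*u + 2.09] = 6.8*u^3 + 9.57*u^2 + 5.6*u - 0.57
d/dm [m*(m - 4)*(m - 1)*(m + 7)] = 4*m^3 + 6*m^2 - 62*m + 28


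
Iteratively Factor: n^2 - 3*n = (n - 3)*(n)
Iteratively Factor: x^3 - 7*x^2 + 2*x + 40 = (x + 2)*(x^2 - 9*x + 20) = (x - 4)*(x + 2)*(x - 5)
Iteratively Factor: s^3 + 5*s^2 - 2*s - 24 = (s + 3)*(s^2 + 2*s - 8) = (s + 3)*(s + 4)*(s - 2)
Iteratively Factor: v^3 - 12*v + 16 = (v + 4)*(v^2 - 4*v + 4) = (v - 2)*(v + 4)*(v - 2)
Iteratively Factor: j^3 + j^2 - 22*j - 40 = (j + 2)*(j^2 - j - 20) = (j - 5)*(j + 2)*(j + 4)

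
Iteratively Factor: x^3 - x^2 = (x)*(x^2 - x) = x*(x - 1)*(x)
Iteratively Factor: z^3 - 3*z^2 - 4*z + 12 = (z - 2)*(z^2 - z - 6) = (z - 3)*(z - 2)*(z + 2)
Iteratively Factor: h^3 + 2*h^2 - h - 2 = (h + 2)*(h^2 - 1) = (h + 1)*(h + 2)*(h - 1)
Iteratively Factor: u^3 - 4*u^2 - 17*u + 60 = (u - 5)*(u^2 + u - 12) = (u - 5)*(u - 3)*(u + 4)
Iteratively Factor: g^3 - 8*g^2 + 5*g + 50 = (g - 5)*(g^2 - 3*g - 10) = (g - 5)^2*(g + 2)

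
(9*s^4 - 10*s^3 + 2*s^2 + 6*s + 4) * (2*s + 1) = 18*s^5 - 11*s^4 - 6*s^3 + 14*s^2 + 14*s + 4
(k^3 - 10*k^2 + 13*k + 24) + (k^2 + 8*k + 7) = k^3 - 9*k^2 + 21*k + 31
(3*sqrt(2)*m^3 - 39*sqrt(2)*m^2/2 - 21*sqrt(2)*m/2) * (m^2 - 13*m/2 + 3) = 3*sqrt(2)*m^5 - 39*sqrt(2)*m^4 + 501*sqrt(2)*m^3/4 + 39*sqrt(2)*m^2/4 - 63*sqrt(2)*m/2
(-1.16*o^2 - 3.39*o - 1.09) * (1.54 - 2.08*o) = 2.4128*o^3 + 5.2648*o^2 - 2.9534*o - 1.6786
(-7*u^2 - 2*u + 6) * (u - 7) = -7*u^3 + 47*u^2 + 20*u - 42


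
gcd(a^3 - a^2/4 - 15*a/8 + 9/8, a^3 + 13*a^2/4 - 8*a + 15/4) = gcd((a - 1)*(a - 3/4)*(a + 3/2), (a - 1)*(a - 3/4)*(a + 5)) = a^2 - 7*a/4 + 3/4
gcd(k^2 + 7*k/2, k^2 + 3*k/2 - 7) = k + 7/2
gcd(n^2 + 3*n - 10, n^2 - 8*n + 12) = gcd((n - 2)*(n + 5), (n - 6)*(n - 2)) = n - 2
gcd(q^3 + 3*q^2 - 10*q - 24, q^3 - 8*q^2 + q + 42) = q^2 - q - 6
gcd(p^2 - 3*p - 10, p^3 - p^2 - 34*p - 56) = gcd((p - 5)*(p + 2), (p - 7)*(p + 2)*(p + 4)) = p + 2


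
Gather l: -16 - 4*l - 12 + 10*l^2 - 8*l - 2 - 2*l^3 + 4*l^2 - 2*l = -2*l^3 + 14*l^2 - 14*l - 30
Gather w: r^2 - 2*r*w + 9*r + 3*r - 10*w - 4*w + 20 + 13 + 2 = r^2 + 12*r + w*(-2*r - 14) + 35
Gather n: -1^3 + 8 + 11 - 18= 0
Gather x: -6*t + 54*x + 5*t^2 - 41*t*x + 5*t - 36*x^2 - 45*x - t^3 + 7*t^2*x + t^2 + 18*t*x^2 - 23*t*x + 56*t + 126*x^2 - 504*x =-t^3 + 6*t^2 + 55*t + x^2*(18*t + 90) + x*(7*t^2 - 64*t - 495)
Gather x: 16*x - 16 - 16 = 16*x - 32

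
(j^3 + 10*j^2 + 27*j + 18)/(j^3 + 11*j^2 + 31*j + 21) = (j + 6)/(j + 7)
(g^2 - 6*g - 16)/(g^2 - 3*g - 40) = (g + 2)/(g + 5)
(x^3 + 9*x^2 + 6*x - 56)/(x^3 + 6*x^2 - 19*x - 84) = (x^2 + 2*x - 8)/(x^2 - x - 12)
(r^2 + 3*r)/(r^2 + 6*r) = (r + 3)/(r + 6)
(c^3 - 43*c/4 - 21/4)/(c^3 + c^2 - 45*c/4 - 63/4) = (2*c + 1)/(2*c + 3)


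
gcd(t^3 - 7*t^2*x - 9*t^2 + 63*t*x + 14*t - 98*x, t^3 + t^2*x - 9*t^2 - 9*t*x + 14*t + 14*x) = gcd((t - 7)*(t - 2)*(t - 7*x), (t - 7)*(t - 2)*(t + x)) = t^2 - 9*t + 14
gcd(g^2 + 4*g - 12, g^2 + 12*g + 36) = g + 6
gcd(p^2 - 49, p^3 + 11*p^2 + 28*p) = p + 7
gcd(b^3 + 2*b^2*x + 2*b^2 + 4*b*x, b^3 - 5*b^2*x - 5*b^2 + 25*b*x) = b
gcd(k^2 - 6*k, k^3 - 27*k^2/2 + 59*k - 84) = k - 6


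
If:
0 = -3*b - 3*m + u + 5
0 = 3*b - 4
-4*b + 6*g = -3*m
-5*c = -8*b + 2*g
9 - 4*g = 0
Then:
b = 4/3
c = 37/30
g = 9/4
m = -49/18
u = -55/6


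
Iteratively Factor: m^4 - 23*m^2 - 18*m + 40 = (m + 4)*(m^3 - 4*m^2 - 7*m + 10) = (m - 1)*(m + 4)*(m^2 - 3*m - 10) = (m - 5)*(m - 1)*(m + 4)*(m + 2)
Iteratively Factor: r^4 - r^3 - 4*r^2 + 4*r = (r - 2)*(r^3 + r^2 - 2*r) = r*(r - 2)*(r^2 + r - 2) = r*(r - 2)*(r - 1)*(r + 2)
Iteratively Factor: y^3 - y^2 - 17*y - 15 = (y - 5)*(y^2 + 4*y + 3) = (y - 5)*(y + 1)*(y + 3)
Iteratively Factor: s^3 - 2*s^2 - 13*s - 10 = (s - 5)*(s^2 + 3*s + 2) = (s - 5)*(s + 1)*(s + 2)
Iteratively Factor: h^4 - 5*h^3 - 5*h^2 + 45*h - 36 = (h - 4)*(h^3 - h^2 - 9*h + 9) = (h - 4)*(h - 3)*(h^2 + 2*h - 3) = (h - 4)*(h - 3)*(h - 1)*(h + 3)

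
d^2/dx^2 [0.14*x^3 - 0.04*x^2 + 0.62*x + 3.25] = 0.84*x - 0.08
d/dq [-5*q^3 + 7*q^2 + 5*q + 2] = -15*q^2 + 14*q + 5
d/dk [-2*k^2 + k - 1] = 1 - 4*k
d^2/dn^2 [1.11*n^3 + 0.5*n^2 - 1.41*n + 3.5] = 6.66*n + 1.0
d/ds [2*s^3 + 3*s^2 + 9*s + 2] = 6*s^2 + 6*s + 9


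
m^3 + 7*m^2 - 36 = (m - 2)*(m + 3)*(m + 6)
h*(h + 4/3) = h^2 + 4*h/3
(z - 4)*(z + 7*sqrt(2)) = z^2 - 4*z + 7*sqrt(2)*z - 28*sqrt(2)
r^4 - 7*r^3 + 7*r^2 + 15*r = r*(r - 5)*(r - 3)*(r + 1)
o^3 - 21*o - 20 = (o - 5)*(o + 1)*(o + 4)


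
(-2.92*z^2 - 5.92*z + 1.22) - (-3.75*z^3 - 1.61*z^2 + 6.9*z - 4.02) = 3.75*z^3 - 1.31*z^2 - 12.82*z + 5.24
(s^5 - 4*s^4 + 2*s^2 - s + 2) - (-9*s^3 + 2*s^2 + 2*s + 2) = s^5 - 4*s^4 + 9*s^3 - 3*s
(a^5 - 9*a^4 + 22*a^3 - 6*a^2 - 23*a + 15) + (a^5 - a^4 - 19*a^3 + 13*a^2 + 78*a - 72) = 2*a^5 - 10*a^4 + 3*a^3 + 7*a^2 + 55*a - 57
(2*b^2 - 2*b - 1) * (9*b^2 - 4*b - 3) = 18*b^4 - 26*b^3 - 7*b^2 + 10*b + 3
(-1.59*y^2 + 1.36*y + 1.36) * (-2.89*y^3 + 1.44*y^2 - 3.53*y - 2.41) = 4.5951*y^5 - 6.22*y^4 + 3.6407*y^3 + 0.989500000000001*y^2 - 8.0784*y - 3.2776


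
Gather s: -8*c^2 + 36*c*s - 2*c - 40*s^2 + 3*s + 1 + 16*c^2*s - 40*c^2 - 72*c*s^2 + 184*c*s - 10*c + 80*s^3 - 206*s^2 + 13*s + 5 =-48*c^2 - 12*c + 80*s^3 + s^2*(-72*c - 246) + s*(16*c^2 + 220*c + 16) + 6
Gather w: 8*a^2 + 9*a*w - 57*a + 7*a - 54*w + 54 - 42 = 8*a^2 - 50*a + w*(9*a - 54) + 12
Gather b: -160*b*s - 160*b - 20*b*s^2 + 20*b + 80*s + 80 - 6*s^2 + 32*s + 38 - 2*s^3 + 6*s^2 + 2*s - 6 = b*(-20*s^2 - 160*s - 140) - 2*s^3 + 114*s + 112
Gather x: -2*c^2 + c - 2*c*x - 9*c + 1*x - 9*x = -2*c^2 - 8*c + x*(-2*c - 8)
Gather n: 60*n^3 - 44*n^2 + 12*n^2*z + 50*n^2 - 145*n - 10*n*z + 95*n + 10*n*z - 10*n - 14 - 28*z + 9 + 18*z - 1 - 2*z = 60*n^3 + n^2*(12*z + 6) - 60*n - 12*z - 6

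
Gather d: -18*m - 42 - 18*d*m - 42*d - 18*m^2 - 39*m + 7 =d*(-18*m - 42) - 18*m^2 - 57*m - 35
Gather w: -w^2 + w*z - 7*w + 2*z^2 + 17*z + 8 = -w^2 + w*(z - 7) + 2*z^2 + 17*z + 8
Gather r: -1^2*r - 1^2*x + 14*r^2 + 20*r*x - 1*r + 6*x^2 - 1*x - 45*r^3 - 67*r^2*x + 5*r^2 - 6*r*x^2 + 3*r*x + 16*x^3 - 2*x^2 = -45*r^3 + r^2*(19 - 67*x) + r*(-6*x^2 + 23*x - 2) + 16*x^3 + 4*x^2 - 2*x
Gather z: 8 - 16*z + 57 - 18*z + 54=119 - 34*z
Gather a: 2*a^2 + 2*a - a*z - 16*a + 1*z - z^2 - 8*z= 2*a^2 + a*(-z - 14) - z^2 - 7*z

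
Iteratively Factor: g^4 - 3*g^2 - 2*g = (g + 1)*(g^3 - g^2 - 2*g) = (g + 1)^2*(g^2 - 2*g) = (g - 2)*(g + 1)^2*(g)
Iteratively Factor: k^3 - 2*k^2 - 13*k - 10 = (k + 2)*(k^2 - 4*k - 5) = (k - 5)*(k + 2)*(k + 1)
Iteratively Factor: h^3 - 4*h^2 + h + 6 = (h - 2)*(h^2 - 2*h - 3) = (h - 2)*(h + 1)*(h - 3)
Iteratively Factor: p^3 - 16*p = (p)*(p^2 - 16) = p*(p - 4)*(p + 4)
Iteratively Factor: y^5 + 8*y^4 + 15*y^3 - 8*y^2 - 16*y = (y + 1)*(y^4 + 7*y^3 + 8*y^2 - 16*y) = (y - 1)*(y + 1)*(y^3 + 8*y^2 + 16*y) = (y - 1)*(y + 1)*(y + 4)*(y^2 + 4*y) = (y - 1)*(y + 1)*(y + 4)^2*(y)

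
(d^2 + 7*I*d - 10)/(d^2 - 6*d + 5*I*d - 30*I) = (d + 2*I)/(d - 6)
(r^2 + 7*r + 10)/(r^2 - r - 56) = (r^2 + 7*r + 10)/(r^2 - r - 56)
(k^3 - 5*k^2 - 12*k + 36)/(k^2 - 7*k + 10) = (k^2 - 3*k - 18)/(k - 5)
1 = 1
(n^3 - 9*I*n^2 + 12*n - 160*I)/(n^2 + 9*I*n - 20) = (n^2 - 13*I*n - 40)/(n + 5*I)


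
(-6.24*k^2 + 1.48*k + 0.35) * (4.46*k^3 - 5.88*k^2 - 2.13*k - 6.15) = -27.8304*k^5 + 43.292*k^4 + 6.1498*k^3 + 33.1656*k^2 - 9.8475*k - 2.1525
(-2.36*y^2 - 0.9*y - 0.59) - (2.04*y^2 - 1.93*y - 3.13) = -4.4*y^2 + 1.03*y + 2.54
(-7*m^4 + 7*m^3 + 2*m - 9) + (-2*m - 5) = -7*m^4 + 7*m^3 - 14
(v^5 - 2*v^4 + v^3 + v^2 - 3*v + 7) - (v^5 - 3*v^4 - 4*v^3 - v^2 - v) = v^4 + 5*v^3 + 2*v^2 - 2*v + 7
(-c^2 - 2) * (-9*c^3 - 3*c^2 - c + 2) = 9*c^5 + 3*c^4 + 19*c^3 + 4*c^2 + 2*c - 4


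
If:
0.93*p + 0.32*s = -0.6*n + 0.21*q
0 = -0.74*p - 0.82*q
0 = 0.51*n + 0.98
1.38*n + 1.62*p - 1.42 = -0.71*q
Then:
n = -1.92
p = 4.16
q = -3.75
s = -10.94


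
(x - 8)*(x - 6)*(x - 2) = x^3 - 16*x^2 + 76*x - 96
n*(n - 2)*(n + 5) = n^3 + 3*n^2 - 10*n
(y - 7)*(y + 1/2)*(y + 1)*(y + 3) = y^4 - 5*y^3/2 - 53*y^2/2 - 67*y/2 - 21/2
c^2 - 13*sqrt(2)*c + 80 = (c - 8*sqrt(2))*(c - 5*sqrt(2))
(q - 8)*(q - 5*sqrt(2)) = q^2 - 8*q - 5*sqrt(2)*q + 40*sqrt(2)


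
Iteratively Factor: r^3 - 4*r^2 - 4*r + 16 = (r + 2)*(r^2 - 6*r + 8) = (r - 4)*(r + 2)*(r - 2)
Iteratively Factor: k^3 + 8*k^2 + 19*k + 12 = (k + 4)*(k^2 + 4*k + 3) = (k + 1)*(k + 4)*(k + 3)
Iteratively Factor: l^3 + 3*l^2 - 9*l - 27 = (l + 3)*(l^2 - 9) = (l + 3)^2*(l - 3)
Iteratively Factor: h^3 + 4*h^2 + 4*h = (h)*(h^2 + 4*h + 4) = h*(h + 2)*(h + 2)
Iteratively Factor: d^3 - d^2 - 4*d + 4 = (d - 2)*(d^2 + d - 2) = (d - 2)*(d - 1)*(d + 2)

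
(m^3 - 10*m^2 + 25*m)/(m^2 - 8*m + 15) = m*(m - 5)/(m - 3)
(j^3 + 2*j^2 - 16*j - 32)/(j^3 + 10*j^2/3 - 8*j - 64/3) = 3*(j - 4)/(3*j - 8)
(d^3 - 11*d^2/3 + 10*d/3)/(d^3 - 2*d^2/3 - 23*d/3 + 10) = d/(d + 3)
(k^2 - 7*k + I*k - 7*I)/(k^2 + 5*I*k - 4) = (k - 7)/(k + 4*I)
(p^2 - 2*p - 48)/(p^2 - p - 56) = (p + 6)/(p + 7)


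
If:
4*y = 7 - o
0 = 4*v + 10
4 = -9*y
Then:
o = 79/9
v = -5/2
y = -4/9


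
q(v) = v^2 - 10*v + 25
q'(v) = 2*v - 10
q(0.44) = 20.79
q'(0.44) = -9.12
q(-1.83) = 46.65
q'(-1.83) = -13.66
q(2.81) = 4.80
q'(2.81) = -4.38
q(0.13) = 23.72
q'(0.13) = -9.74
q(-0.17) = 26.73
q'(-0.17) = -10.34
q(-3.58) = 73.62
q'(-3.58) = -17.16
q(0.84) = 17.31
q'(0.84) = -8.32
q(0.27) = 22.37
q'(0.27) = -9.46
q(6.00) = 1.00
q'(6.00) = 2.00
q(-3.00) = 64.00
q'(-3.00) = -16.00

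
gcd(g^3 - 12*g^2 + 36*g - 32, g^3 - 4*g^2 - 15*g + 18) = 1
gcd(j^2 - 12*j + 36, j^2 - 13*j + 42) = j - 6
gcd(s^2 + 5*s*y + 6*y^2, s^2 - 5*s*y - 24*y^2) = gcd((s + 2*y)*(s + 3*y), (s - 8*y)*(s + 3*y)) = s + 3*y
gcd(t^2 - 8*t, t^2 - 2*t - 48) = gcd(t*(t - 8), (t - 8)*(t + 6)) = t - 8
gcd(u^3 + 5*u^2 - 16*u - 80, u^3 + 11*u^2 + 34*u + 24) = u + 4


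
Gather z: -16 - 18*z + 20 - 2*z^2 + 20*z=-2*z^2 + 2*z + 4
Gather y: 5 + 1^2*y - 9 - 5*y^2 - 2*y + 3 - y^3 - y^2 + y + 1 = -y^3 - 6*y^2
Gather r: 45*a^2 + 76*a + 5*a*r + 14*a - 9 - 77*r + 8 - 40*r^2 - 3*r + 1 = 45*a^2 + 90*a - 40*r^2 + r*(5*a - 80)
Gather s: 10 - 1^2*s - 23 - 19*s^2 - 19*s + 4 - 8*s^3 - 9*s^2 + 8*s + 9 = -8*s^3 - 28*s^2 - 12*s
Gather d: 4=4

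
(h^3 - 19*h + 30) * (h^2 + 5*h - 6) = h^5 + 5*h^4 - 25*h^3 - 65*h^2 + 264*h - 180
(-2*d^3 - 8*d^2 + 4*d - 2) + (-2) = -2*d^3 - 8*d^2 + 4*d - 4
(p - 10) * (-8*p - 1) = -8*p^2 + 79*p + 10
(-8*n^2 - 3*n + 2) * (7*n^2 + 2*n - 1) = -56*n^4 - 37*n^3 + 16*n^2 + 7*n - 2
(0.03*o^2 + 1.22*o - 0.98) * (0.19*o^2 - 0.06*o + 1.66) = 0.0057*o^4 + 0.23*o^3 - 0.2096*o^2 + 2.084*o - 1.6268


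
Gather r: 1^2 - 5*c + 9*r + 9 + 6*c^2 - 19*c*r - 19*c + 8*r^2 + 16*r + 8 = 6*c^2 - 24*c + 8*r^2 + r*(25 - 19*c) + 18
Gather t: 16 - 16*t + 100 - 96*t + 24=140 - 112*t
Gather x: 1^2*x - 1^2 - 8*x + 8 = 7 - 7*x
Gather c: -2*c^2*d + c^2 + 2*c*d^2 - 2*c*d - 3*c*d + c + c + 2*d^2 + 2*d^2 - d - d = c^2*(1 - 2*d) + c*(2*d^2 - 5*d + 2) + 4*d^2 - 2*d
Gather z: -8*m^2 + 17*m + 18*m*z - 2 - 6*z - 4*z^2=-8*m^2 + 17*m - 4*z^2 + z*(18*m - 6) - 2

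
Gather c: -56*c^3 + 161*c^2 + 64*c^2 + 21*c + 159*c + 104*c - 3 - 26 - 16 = -56*c^3 + 225*c^2 + 284*c - 45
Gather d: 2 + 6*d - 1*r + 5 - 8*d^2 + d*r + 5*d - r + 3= -8*d^2 + d*(r + 11) - 2*r + 10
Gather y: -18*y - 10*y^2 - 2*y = -10*y^2 - 20*y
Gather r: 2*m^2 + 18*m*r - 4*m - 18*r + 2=2*m^2 - 4*m + r*(18*m - 18) + 2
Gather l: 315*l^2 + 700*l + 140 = 315*l^2 + 700*l + 140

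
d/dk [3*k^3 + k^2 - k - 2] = 9*k^2 + 2*k - 1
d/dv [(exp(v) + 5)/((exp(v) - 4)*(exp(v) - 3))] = (-exp(2*v) - 10*exp(v) + 47)*exp(v)/(exp(4*v) - 14*exp(3*v) + 73*exp(2*v) - 168*exp(v) + 144)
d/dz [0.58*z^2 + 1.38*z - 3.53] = 1.16*z + 1.38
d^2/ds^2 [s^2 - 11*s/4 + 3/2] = 2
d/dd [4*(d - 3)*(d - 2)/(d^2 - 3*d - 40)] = 8*(d^2 - 46*d + 109)/(d^4 - 6*d^3 - 71*d^2 + 240*d + 1600)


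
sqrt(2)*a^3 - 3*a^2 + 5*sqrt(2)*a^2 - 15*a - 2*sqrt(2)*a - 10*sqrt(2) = (a + 5)*(a - 2*sqrt(2))*(sqrt(2)*a + 1)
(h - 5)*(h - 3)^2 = h^3 - 11*h^2 + 39*h - 45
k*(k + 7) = k^2 + 7*k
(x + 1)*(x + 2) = x^2 + 3*x + 2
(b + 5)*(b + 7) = b^2 + 12*b + 35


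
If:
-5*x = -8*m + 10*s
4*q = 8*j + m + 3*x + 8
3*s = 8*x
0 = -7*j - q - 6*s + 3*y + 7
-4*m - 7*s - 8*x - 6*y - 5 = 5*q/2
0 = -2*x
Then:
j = 0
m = 0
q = 2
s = 0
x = 0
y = -5/3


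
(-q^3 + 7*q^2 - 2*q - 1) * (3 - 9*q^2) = 9*q^5 - 63*q^4 + 15*q^3 + 30*q^2 - 6*q - 3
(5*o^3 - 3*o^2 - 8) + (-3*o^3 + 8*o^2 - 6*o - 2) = 2*o^3 + 5*o^2 - 6*o - 10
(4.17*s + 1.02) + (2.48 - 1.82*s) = 2.35*s + 3.5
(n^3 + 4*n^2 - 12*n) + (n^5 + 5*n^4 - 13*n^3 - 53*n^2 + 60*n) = n^5 + 5*n^4 - 12*n^3 - 49*n^2 + 48*n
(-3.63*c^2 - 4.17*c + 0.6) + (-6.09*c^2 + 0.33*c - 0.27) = -9.72*c^2 - 3.84*c + 0.33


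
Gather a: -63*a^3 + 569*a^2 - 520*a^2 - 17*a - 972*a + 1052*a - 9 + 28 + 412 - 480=-63*a^3 + 49*a^2 + 63*a - 49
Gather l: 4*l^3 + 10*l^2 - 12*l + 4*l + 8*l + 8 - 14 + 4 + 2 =4*l^3 + 10*l^2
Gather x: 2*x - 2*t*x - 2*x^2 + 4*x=-2*x^2 + x*(6 - 2*t)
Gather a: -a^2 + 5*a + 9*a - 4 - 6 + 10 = -a^2 + 14*a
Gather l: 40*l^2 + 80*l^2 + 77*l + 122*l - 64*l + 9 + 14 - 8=120*l^2 + 135*l + 15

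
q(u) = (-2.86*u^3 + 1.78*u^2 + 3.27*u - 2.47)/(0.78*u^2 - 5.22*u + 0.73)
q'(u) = (5.22 - 1.56*u)*(-2.86*u^3 + 1.78*u^2 + 3.27*u - 2.47)/(0.78*u^2 - 5.22*u + 0.73)^2 + (-8.58*u^2 + 3.56*u + 3.27)/(0.78*u^2 - 5.22*u + 0.73)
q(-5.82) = 10.47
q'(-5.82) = -2.75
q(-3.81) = 5.29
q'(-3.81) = -2.37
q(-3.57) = 4.73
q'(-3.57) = -2.31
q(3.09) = 7.51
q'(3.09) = 8.13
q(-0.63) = -0.72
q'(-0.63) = -1.58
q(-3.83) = 5.34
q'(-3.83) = -2.38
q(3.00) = 6.81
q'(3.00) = 7.53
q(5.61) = 108.10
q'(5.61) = 156.91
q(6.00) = 213.76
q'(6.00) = 465.82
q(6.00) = 213.76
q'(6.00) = 465.82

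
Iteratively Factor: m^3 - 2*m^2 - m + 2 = (m + 1)*(m^2 - 3*m + 2) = (m - 2)*(m + 1)*(m - 1)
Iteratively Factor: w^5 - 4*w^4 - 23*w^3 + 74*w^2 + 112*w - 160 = (w - 1)*(w^4 - 3*w^3 - 26*w^2 + 48*w + 160) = (w - 4)*(w - 1)*(w^3 + w^2 - 22*w - 40) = (w - 4)*(w - 1)*(w + 2)*(w^2 - w - 20) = (w - 5)*(w - 4)*(w - 1)*(w + 2)*(w + 4)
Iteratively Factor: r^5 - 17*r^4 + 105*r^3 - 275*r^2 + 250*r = (r)*(r^4 - 17*r^3 + 105*r^2 - 275*r + 250) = r*(r - 2)*(r^3 - 15*r^2 + 75*r - 125) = r*(r - 5)*(r - 2)*(r^2 - 10*r + 25) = r*(r - 5)^2*(r - 2)*(r - 5)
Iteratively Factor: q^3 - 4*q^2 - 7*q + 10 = (q - 5)*(q^2 + q - 2) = (q - 5)*(q + 2)*(q - 1)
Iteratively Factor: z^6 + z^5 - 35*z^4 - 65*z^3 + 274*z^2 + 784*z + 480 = (z + 4)*(z^5 - 3*z^4 - 23*z^3 + 27*z^2 + 166*z + 120) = (z - 4)*(z + 4)*(z^4 + z^3 - 19*z^2 - 49*z - 30) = (z - 4)*(z + 3)*(z + 4)*(z^3 - 2*z^2 - 13*z - 10) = (z - 5)*(z - 4)*(z + 3)*(z + 4)*(z^2 + 3*z + 2) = (z - 5)*(z - 4)*(z + 1)*(z + 3)*(z + 4)*(z + 2)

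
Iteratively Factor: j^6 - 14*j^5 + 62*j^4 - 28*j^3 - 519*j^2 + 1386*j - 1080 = (j - 5)*(j^5 - 9*j^4 + 17*j^3 + 57*j^2 - 234*j + 216) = (j - 5)*(j - 4)*(j^4 - 5*j^3 - 3*j^2 + 45*j - 54) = (j - 5)*(j - 4)*(j - 3)*(j^3 - 2*j^2 - 9*j + 18) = (j - 5)*(j - 4)*(j - 3)*(j + 3)*(j^2 - 5*j + 6) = (j - 5)*(j - 4)*(j - 3)*(j - 2)*(j + 3)*(j - 3)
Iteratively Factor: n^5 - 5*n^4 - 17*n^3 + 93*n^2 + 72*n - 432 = (n + 3)*(n^4 - 8*n^3 + 7*n^2 + 72*n - 144) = (n - 3)*(n + 3)*(n^3 - 5*n^2 - 8*n + 48) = (n - 4)*(n - 3)*(n + 3)*(n^2 - n - 12) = (n - 4)*(n - 3)*(n + 3)^2*(n - 4)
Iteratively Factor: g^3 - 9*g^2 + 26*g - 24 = (g - 2)*(g^2 - 7*g + 12) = (g - 3)*(g - 2)*(g - 4)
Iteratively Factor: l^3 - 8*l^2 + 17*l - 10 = (l - 5)*(l^2 - 3*l + 2) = (l - 5)*(l - 2)*(l - 1)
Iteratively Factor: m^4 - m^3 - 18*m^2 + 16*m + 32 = (m - 4)*(m^3 + 3*m^2 - 6*m - 8) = (m - 4)*(m + 4)*(m^2 - m - 2) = (m - 4)*(m + 1)*(m + 4)*(m - 2)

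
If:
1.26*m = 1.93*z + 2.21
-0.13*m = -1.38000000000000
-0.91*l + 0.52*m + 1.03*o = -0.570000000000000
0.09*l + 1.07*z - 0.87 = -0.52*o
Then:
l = -4.09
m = 10.62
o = -9.52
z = 5.79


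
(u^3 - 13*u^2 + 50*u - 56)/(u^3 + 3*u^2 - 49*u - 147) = (u^2 - 6*u + 8)/(u^2 + 10*u + 21)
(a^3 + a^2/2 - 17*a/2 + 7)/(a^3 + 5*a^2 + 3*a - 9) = (a^2 + 3*a/2 - 7)/(a^2 + 6*a + 9)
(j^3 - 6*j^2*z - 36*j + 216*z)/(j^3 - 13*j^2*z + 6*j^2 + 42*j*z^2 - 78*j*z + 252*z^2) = (6 - j)/(-j + 7*z)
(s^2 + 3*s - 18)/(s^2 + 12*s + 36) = (s - 3)/(s + 6)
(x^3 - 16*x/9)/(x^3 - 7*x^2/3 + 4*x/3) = (x + 4/3)/(x - 1)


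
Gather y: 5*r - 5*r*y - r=-5*r*y + 4*r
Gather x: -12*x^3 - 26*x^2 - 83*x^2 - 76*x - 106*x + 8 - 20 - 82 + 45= -12*x^3 - 109*x^2 - 182*x - 49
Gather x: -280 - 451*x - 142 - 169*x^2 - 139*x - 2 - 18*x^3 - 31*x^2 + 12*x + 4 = -18*x^3 - 200*x^2 - 578*x - 420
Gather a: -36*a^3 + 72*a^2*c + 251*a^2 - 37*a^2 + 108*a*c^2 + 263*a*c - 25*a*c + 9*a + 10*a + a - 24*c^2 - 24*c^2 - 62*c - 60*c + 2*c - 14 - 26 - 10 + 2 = -36*a^3 + a^2*(72*c + 214) + a*(108*c^2 + 238*c + 20) - 48*c^2 - 120*c - 48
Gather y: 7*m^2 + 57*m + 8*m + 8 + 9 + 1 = 7*m^2 + 65*m + 18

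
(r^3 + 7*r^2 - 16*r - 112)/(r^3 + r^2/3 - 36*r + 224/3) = 3*(r + 4)/(3*r - 8)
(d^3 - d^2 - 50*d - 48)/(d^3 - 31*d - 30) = (d^2 - 2*d - 48)/(d^2 - d - 30)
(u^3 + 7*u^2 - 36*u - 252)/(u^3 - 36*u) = (u + 7)/u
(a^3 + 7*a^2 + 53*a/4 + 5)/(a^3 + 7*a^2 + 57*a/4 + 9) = (4*a^2 + 12*a + 5)/(4*a^2 + 12*a + 9)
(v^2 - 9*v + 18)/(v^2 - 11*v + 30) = (v - 3)/(v - 5)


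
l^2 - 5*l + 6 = (l - 3)*(l - 2)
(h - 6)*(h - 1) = h^2 - 7*h + 6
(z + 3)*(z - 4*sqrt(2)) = z^2 - 4*sqrt(2)*z + 3*z - 12*sqrt(2)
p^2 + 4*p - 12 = (p - 2)*(p + 6)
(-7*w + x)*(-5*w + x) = 35*w^2 - 12*w*x + x^2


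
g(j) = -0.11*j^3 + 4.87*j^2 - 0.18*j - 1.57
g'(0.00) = -0.18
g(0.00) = -1.57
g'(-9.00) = -114.57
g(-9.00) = 474.71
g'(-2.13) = -22.42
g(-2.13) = 21.97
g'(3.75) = 31.70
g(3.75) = 60.44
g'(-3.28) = -35.68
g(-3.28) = 55.30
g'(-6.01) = -70.64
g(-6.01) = 199.30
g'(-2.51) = -26.71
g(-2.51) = 31.30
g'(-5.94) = -69.68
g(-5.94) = 194.38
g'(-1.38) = -14.25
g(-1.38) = 8.24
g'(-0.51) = -5.23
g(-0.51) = -0.20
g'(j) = -0.33*j^2 + 9.74*j - 0.18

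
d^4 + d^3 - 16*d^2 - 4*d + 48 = (d - 3)*(d - 2)*(d + 2)*(d + 4)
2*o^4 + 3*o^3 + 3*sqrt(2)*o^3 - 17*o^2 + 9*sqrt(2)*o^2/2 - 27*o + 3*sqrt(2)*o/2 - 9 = (o - 3*sqrt(2)/2)*(o + 3*sqrt(2))*(sqrt(2)*o + sqrt(2)/2)*(sqrt(2)*o + sqrt(2))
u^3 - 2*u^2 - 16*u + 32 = (u - 4)*(u - 2)*(u + 4)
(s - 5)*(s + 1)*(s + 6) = s^3 + 2*s^2 - 29*s - 30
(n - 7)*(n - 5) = n^2 - 12*n + 35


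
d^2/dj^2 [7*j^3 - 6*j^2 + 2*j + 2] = 42*j - 12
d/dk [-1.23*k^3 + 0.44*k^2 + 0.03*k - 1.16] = -3.69*k^2 + 0.88*k + 0.03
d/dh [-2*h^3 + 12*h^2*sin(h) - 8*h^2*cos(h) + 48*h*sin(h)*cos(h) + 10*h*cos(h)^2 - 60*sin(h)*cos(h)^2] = 8*h^2*sin(h) + 12*h^2*cos(h) - 6*h^2 + 24*h*sin(h) - 10*h*sin(2*h) - 16*h*cos(h) + 48*h*cos(2*h) + 24*sin(2*h) - 15*cos(h) + 5*cos(2*h) - 45*cos(3*h) + 5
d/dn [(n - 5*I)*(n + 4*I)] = 2*n - I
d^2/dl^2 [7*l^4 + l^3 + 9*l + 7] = 6*l*(14*l + 1)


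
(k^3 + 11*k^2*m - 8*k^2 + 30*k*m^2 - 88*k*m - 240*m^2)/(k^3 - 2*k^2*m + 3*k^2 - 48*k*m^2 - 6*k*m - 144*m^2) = (k^2 + 5*k*m - 8*k - 40*m)/(k^2 - 8*k*m + 3*k - 24*m)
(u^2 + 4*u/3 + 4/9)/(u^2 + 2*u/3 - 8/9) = (9*u^2 + 12*u + 4)/(9*u^2 + 6*u - 8)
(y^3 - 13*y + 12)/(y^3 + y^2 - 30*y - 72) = (y^2 - 4*y + 3)/(y^2 - 3*y - 18)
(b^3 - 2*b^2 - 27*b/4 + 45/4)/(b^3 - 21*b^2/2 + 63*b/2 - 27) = (b + 5/2)/(b - 6)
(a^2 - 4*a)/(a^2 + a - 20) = a/(a + 5)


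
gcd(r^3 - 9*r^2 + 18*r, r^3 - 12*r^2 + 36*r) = r^2 - 6*r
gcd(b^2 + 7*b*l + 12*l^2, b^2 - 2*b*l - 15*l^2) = b + 3*l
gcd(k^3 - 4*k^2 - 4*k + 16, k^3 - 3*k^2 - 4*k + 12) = k^2 - 4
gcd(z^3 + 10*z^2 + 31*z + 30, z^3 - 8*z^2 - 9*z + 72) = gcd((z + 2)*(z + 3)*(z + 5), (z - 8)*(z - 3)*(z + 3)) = z + 3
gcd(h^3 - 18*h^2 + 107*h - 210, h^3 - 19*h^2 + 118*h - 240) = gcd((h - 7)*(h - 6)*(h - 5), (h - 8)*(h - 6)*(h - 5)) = h^2 - 11*h + 30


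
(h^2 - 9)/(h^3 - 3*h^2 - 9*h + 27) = 1/(h - 3)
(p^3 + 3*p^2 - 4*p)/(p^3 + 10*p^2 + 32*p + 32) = p*(p - 1)/(p^2 + 6*p + 8)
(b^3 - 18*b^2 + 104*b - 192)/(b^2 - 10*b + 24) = b - 8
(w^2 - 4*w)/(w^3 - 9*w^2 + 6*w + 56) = w/(w^2 - 5*w - 14)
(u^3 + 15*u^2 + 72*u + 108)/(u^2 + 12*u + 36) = u + 3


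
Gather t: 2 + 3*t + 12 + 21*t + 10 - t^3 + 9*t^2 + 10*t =-t^3 + 9*t^2 + 34*t + 24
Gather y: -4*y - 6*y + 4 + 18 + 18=40 - 10*y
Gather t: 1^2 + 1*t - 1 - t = 0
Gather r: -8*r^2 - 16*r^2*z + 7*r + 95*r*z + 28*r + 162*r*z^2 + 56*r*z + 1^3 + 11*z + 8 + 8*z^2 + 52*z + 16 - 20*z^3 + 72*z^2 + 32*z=r^2*(-16*z - 8) + r*(162*z^2 + 151*z + 35) - 20*z^3 + 80*z^2 + 95*z + 25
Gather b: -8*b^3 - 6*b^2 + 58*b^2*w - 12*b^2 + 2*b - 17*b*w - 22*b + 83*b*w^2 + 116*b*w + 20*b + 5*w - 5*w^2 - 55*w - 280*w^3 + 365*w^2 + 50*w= -8*b^3 + b^2*(58*w - 18) + b*(83*w^2 + 99*w) - 280*w^3 + 360*w^2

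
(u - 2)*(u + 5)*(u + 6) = u^3 + 9*u^2 + 8*u - 60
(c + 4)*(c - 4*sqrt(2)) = c^2 - 4*sqrt(2)*c + 4*c - 16*sqrt(2)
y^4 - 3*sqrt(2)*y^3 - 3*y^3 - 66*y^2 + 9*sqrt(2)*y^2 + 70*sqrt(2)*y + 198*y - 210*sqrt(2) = (y - 3)*(y - 7*sqrt(2))*(y - sqrt(2))*(y + 5*sqrt(2))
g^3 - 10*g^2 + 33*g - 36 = (g - 4)*(g - 3)^2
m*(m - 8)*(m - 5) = m^3 - 13*m^2 + 40*m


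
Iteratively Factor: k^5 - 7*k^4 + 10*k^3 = (k - 2)*(k^4 - 5*k^3) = k*(k - 2)*(k^3 - 5*k^2) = k*(k - 5)*(k - 2)*(k^2) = k^2*(k - 5)*(k - 2)*(k)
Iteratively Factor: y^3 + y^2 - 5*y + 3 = (y - 1)*(y^2 + 2*y - 3) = (y - 1)^2*(y + 3)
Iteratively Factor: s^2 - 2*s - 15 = (s + 3)*(s - 5)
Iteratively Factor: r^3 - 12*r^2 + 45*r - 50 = (r - 5)*(r^2 - 7*r + 10) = (r - 5)^2*(r - 2)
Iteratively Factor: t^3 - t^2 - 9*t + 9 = (t + 3)*(t^2 - 4*t + 3) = (t - 1)*(t + 3)*(t - 3)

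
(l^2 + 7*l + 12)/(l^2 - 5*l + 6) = (l^2 + 7*l + 12)/(l^2 - 5*l + 6)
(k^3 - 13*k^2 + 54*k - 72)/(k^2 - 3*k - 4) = (k^2 - 9*k + 18)/(k + 1)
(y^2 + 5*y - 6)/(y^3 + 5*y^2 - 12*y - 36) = (y - 1)/(y^2 - y - 6)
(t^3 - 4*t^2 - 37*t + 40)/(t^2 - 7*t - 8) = (t^2 + 4*t - 5)/(t + 1)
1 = 1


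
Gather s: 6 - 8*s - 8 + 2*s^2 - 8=2*s^2 - 8*s - 10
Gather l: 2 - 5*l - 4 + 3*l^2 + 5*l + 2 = 3*l^2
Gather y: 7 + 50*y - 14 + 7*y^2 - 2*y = 7*y^2 + 48*y - 7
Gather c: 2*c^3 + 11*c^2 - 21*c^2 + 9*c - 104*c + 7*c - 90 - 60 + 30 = 2*c^3 - 10*c^2 - 88*c - 120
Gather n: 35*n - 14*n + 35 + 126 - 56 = 21*n + 105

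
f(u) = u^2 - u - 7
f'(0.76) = 0.52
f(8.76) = 60.98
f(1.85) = -5.43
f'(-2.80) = -6.60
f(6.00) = 23.00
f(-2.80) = 3.64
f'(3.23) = 5.46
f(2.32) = -3.94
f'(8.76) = 16.52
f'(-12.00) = -25.00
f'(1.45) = 1.90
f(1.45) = -6.35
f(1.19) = -6.77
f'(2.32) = 3.64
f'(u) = 2*u - 1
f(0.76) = -7.18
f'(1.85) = 2.70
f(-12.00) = 149.00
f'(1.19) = 1.38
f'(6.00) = 11.00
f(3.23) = 0.20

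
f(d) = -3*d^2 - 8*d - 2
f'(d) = -6*d - 8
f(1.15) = -15.17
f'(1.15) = -14.90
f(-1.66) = 3.01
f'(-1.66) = 1.96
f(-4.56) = -27.90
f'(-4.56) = 19.36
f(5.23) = -125.90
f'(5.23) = -39.38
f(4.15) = -86.87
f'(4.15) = -32.90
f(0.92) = -11.90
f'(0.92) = -13.52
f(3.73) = -73.58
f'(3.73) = -30.38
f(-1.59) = 3.14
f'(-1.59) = 1.54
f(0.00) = -2.00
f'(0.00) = -8.00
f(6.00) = -158.00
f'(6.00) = -44.00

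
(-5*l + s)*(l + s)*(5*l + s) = -25*l^3 - 25*l^2*s + l*s^2 + s^3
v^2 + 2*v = v*(v + 2)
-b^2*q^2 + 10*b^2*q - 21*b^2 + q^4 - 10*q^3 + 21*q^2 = (-b + q)*(b + q)*(q - 7)*(q - 3)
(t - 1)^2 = t^2 - 2*t + 1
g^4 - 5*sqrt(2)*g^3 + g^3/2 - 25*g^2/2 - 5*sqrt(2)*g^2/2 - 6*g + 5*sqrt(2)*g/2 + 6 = (g - 1/2)*(g + 1)*(g - 6*sqrt(2))*(g + sqrt(2))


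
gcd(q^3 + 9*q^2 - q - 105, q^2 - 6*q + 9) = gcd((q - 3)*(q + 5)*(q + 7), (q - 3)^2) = q - 3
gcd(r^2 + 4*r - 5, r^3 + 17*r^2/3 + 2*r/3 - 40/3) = r + 5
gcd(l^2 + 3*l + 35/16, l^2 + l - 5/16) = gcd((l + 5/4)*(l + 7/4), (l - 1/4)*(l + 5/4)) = l + 5/4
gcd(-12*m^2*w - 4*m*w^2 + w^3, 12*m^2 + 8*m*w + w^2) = 2*m + w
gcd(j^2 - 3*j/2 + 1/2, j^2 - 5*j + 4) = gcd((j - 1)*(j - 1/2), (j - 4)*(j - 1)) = j - 1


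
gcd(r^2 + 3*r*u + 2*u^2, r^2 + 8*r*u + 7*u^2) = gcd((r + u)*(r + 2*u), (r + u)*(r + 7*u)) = r + u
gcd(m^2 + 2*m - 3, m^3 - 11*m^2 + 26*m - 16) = m - 1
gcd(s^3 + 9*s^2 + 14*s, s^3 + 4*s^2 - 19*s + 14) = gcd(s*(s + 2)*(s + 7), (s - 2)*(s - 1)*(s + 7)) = s + 7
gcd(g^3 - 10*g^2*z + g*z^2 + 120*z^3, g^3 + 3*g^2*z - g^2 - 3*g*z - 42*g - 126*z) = g + 3*z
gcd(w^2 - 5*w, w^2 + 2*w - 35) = w - 5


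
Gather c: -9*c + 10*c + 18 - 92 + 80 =c + 6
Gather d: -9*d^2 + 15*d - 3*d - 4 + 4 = -9*d^2 + 12*d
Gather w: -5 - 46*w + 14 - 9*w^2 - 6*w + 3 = -9*w^2 - 52*w + 12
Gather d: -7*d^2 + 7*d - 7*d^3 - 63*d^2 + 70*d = -7*d^3 - 70*d^2 + 77*d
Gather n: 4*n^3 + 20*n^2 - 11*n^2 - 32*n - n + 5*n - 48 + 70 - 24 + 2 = 4*n^3 + 9*n^2 - 28*n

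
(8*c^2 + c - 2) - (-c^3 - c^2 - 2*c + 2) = c^3 + 9*c^2 + 3*c - 4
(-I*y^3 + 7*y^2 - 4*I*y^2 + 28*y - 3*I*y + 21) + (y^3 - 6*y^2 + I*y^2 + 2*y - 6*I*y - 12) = y^3 - I*y^3 + y^2 - 3*I*y^2 + 30*y - 9*I*y + 9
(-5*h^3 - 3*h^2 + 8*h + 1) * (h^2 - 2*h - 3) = -5*h^5 + 7*h^4 + 29*h^3 - 6*h^2 - 26*h - 3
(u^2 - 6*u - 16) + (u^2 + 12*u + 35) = 2*u^2 + 6*u + 19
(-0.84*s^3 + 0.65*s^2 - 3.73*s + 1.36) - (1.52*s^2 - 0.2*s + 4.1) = -0.84*s^3 - 0.87*s^2 - 3.53*s - 2.74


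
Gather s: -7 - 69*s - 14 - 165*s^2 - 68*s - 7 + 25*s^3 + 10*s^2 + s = 25*s^3 - 155*s^2 - 136*s - 28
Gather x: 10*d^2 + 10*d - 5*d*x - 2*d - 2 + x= 10*d^2 + 8*d + x*(1 - 5*d) - 2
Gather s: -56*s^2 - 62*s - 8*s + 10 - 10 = -56*s^2 - 70*s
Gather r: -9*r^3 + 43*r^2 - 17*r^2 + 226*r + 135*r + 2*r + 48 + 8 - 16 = -9*r^3 + 26*r^2 + 363*r + 40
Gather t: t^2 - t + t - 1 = t^2 - 1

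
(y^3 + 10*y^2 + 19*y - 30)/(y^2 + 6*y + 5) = (y^2 + 5*y - 6)/(y + 1)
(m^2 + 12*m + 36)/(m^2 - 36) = (m + 6)/(m - 6)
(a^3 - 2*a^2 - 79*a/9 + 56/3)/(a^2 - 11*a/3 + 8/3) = (a^2 + 2*a/3 - 7)/(a - 1)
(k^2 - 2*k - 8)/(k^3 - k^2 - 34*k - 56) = (k - 4)/(k^2 - 3*k - 28)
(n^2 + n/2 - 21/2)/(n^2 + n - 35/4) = 2*(n - 3)/(2*n - 5)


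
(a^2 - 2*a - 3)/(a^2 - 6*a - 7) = (a - 3)/(a - 7)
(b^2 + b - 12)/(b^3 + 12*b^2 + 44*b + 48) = (b - 3)/(b^2 + 8*b + 12)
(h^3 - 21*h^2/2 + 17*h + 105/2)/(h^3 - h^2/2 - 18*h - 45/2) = (h - 7)/(h + 3)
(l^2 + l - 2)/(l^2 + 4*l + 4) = (l - 1)/(l + 2)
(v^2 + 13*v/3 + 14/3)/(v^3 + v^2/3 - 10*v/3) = (3*v + 7)/(v*(3*v - 5))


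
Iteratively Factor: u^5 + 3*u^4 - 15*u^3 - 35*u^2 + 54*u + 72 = (u - 2)*(u^4 + 5*u^3 - 5*u^2 - 45*u - 36) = (u - 2)*(u + 1)*(u^3 + 4*u^2 - 9*u - 36) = (u - 2)*(u + 1)*(u + 3)*(u^2 + u - 12) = (u - 2)*(u + 1)*(u + 3)*(u + 4)*(u - 3)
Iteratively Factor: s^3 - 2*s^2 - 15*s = (s)*(s^2 - 2*s - 15) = s*(s - 5)*(s + 3)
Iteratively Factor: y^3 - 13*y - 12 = (y + 3)*(y^2 - 3*y - 4) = (y + 1)*(y + 3)*(y - 4)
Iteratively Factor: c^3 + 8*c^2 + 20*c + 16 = (c + 2)*(c^2 + 6*c + 8) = (c + 2)*(c + 4)*(c + 2)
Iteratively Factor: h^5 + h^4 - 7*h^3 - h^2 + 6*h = (h - 2)*(h^4 + 3*h^3 - h^2 - 3*h) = (h - 2)*(h - 1)*(h^3 + 4*h^2 + 3*h) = (h - 2)*(h - 1)*(h + 1)*(h^2 + 3*h) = (h - 2)*(h - 1)*(h + 1)*(h + 3)*(h)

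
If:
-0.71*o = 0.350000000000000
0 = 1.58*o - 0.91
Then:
No Solution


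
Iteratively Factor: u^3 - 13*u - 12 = (u + 3)*(u^2 - 3*u - 4) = (u - 4)*(u + 3)*(u + 1)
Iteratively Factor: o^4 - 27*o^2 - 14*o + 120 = (o + 3)*(o^3 - 3*o^2 - 18*o + 40) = (o - 5)*(o + 3)*(o^2 + 2*o - 8) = (o - 5)*(o - 2)*(o + 3)*(o + 4)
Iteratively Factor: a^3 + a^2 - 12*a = (a - 3)*(a^2 + 4*a) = a*(a - 3)*(a + 4)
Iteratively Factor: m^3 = (m)*(m^2) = m^2*(m)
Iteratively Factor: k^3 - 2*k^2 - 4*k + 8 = (k - 2)*(k^2 - 4) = (k - 2)*(k + 2)*(k - 2)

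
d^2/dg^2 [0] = 0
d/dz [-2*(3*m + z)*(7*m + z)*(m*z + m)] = 2*m*(-21*m^2 - 20*m*z - 10*m - 3*z^2 - 2*z)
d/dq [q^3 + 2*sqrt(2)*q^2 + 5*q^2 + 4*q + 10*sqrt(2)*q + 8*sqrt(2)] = 3*q^2 + 4*sqrt(2)*q + 10*q + 4 + 10*sqrt(2)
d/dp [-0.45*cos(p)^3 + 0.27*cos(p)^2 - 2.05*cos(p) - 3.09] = (1.35*cos(p)^2 - 0.54*cos(p) + 2.05)*sin(p)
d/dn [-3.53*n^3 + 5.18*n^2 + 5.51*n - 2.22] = -10.59*n^2 + 10.36*n + 5.51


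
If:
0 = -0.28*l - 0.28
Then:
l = -1.00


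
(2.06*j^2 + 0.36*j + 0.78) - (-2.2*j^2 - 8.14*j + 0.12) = 4.26*j^2 + 8.5*j + 0.66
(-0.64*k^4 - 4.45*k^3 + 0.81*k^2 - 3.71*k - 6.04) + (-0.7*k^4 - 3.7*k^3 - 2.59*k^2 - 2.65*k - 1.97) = -1.34*k^4 - 8.15*k^3 - 1.78*k^2 - 6.36*k - 8.01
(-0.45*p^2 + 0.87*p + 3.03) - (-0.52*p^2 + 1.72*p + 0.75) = 0.07*p^2 - 0.85*p + 2.28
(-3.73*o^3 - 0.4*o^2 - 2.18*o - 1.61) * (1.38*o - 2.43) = -5.1474*o^4 + 8.5119*o^3 - 2.0364*o^2 + 3.0756*o + 3.9123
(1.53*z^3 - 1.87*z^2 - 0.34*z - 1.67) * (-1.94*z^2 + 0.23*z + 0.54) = -2.9682*z^5 + 3.9797*z^4 + 1.0557*z^3 + 2.1518*z^2 - 0.5677*z - 0.9018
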